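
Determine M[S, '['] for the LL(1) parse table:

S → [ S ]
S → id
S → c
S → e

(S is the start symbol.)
To find M[S, '['], we find productions for S where '[' is in the predict set (PREDICT(N → α) = (FIRST(α) \ {ε}) ∪ (FOLLOW(N) if α ⇒* ε)).

S → [ S ]: PREDICT = { '[' }
  '[' is in predict set, so this production goes in M[S, '[']
S → id: PREDICT = { 'id' }
S → c: PREDICT = { 'c' }
S → e: PREDICT = { 'e' }

M[S, '['] = S → [ S ]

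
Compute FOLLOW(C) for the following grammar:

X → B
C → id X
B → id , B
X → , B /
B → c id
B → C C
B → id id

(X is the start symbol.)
To compute FOLLOW(C), find every occurrence of C on a right-hand side N → α C β: add FIRST(β) \ {ε}, and if β is empty or nullable also add FOLLOW(N). Iterate to a fixed point.

In B → C C: C is followed by C, add FIRST(C) \ {ε} = { 'id' }
In B → C C: C is at the end, add FOLLOW(B)

The FOLLOW sets referred to above (computed the same way, to a fixed point):
  FOLLOW(B) = { $, '/', 'id' }

Taking the union: FOLLOW(C) = { $, '/', 'id' }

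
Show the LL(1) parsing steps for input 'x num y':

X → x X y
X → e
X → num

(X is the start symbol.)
LL(1) parsing maintains a stack (initially the start symbol over $) and the input. At each step: if the stack top is a terminal, match it against the current input token; if it is a non-terminal N, replace it with the RHS of M[N, lookahead] (the unique production whose predict set contains the lookahead).

Stack is shown with the top on the left.

Stack    Input      Action
--------------------------
X $      x num y $  output X → x X y
x X y $  x num y $  match 'x'
X y $    num y $    output X → num
num y $  num y $    match 'num'
y $      y $        match 'y'
$        $          accept

The string is accepted.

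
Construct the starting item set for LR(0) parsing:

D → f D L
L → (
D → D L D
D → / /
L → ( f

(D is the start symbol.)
First, augment the grammar with D' → D
I₀ = CLOSURE({ [D' → . D] }):
  [D' → . D] has the dot before D: add [D → . f D L], [D → . D L D], [D → . / /]
No further items can be added.

I₀ = { [D → . / /], [D → . D L D], [D → . f D L], [D' → . D] }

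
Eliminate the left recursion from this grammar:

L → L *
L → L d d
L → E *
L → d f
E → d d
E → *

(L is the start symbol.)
L → E * L'
L → d f L'
L' → * L'
L' → d d L'
L' → ε
E → d d
E → *

L is directly left-recursive. The standard transformation for
  A → A α₁ | ... | A α_m | β₁ | ... | β_n
is
  A  → β₁ A' | ... | β_n A'
  A' → α₁ A' | ... | α_m A' | ε

L → E * becomes L → E * L'
L → d f becomes L → d f L'
L → L * becomes L' → * L'
L → L d d becomes L' → d d L'
Add L' → ε

Productions for other non-terminals are unchanged:
  E → d d
  E → *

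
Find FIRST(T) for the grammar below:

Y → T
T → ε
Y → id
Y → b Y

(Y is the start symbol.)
From T → ε:
  - ε-production, so ε ∈ FIRST(T)

Collecting: FIRST(T) = { ε }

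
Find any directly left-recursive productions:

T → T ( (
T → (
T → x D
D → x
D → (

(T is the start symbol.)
Yes, T is left-recursive

T → T ( (: LEFT RECURSIVE (starts with T)
T → (: starts with '('
T → x D: starts with x
D → x: starts with x
D → (: starts with '('

The grammar has direct left recursion on: T.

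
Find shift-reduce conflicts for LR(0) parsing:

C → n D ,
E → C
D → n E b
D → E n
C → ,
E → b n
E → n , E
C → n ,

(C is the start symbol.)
A shift-reduce conflict occurs when an LR(0) state has both:
  - a complete (reduce) item [A → α .] (dot at the end), and
  - a shift item [B → β . c γ] (dot before a terminal).

Augment with C' → C and build the canonical LR(0) collection (I0 = CLOSURE({[C' → . C]}), then GOTO on every symbol after a dot until no new states appear). It has 18 states:
  I0: { [C → . ,], [C → . n ,], [C → . n D ,], [C' → . C] }  — shift
  I1: { [C → , .] }  — reduce
  I2: { [C' → C .] }  — accept
  I3: { [C → . ,], [C → . n ,], [C → . n D ,], [C → n . ,], [C → n . D ,], [D → . E n], [D → . n E b], [E → . C], [E → . b n], [E → . n , E] }  — shift
  I4: { [C → , .], [C → n , .] }  — 2 reduces
  I5: { [E → C .] }  — reduce
  I6: { [C → n D . ,] }  — shift
  I7: { [D → E . n] }  — shift
  I8: { [E → b . n] }  — shift
  I9: { [C → . ,], [C → . n ,], [C → . n D ,], [C → n . ,], [C → n . D ,], [D → . E n], [D → . n E b], [D → n . E b], [E → . C], [E → . b n], [E → . n , E], [E → n . , E] }  — shift
  I10: { [C → , .], [C → . ,], [C → . n ,], [C → . n D ,], [C → n , .], [E → . C], [E → . b n], [E → . n , E], [E → n , . E] }  — shift, 2 reduces
  I11: { [D → E . n], [D → n E . b] }  — shift
  I12: { [D → n E b .] }  — reduce
  I13: { [D → E n .] }  — reduce
  I14: { [E → n , E .] }  — reduce
  I15: { [C → . ,], [C → . n ,], [C → . n D ,], [C → n . ,], [C → n . D ,], [D → . E n], [D → . n E b], [E → . C], [E → . b n], [E → . n , E], [E → n . , E] }  — shift
  I16: { [E → b n .] }  — reduce
  I17: { [C → n D , .] }  — reduce

I10 contains reduce items [C → , .], [C → n , .] and shift items [C → . ,], [C → . n ,], [C → . n D ,], [E → . b n], [E → . n , E] — shift-reduce conflict.

Answer: Yes — I10: [C → , .] vs [C → . ,]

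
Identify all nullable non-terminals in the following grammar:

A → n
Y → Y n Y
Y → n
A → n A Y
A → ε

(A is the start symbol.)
{ 'A' }

ε-productions: A → ε
So A is immediately nullable.
No further non-terminal can be added: every production for the remaining non-terminals contains a terminal or a non-nullable non-terminal.
Nullable = { 'A' }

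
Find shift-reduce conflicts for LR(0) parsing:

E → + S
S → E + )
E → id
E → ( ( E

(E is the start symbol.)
No shift-reduce conflicts

A shift-reduce conflict occurs when an LR(0) state has both:
  - a complete (reduce) item [A → α .] (dot at the end), and
  - a shift item [B → β . c γ] (dot before a terminal).

Augment with E' → E and build the canonical LR(0) collection (I0 = CLOSURE({[E' → . E]}), then GOTO on every symbol after a dot until no new states appear). It has 11 states:
  I0: { [E → . ( ( E], [E → . + S], [E → . id], [E' → . E] }  — shift
  I1: { [E → ( . ( E] }  — shift
  I2: { [E → + . S], [E → . ( ( E], [E → . + S], [E → . id], [S → . E + )] }  — shift
  I3: { [E' → E .] }  — accept
  I4: { [E → id .] }  — reduce
  I5: { [S → E . + )] }  — shift
  I6: { [E → + S .] }  — reduce
  I7: { [S → E + . )] }  — shift
  I8: { [S → E + ) .] }  — reduce
  I9: { [E → ( ( . E], [E → . ( ( E], [E → . + S], [E → . id] }  — shift
  I10: { [E → ( ( E .] }  — reduce

No state contains both a complete item and a shift item.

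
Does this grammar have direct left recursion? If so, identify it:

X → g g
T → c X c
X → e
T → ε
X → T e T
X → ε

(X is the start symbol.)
No direct left recursion

Direct left recursion occurs when N → N α for some non-terminal N (the right-hand side begins with the left-hand side itself).

X → g g: starts with g
T → c X c: starts with c
X → e: starts with e
T → ε: starts with ε
X → T e T: starts with T
X → ε: starts with ε

No direct left recursion found.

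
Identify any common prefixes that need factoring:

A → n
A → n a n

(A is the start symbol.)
Left-factoring is needed when two productions for the same non-terminal
share a common prefix on the right-hand side.

Productions for A:
  A → n
  A → n a n

Found common prefix 'n' in productions for A

Answer: Yes, A has productions with common prefix 'n'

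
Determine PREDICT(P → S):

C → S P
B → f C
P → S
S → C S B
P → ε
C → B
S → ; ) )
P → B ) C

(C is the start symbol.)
PREDICT(P → S) = (FIRST(RHS) \ {ε}) ∪ (FOLLOW(P) if ε ∈ FIRST(RHS), i.e. RHS ⇒* ε)
FIRST(S) = { ';', 'f' }
FIRST(S) = { ';', 'f' }
ε ∉ FIRST(S), so FOLLOW(P) is not added.
PREDICT(P → S) = { ';', 'f' }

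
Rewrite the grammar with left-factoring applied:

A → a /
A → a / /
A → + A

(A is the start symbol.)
Left-factoring transforms A → αβ₁ | αβ₂ into A → αA' and A' → β₁ | β₂
(α is the longest common prefix among the alternatives). Repeat until
no nonterminal has two alternatives with a common prefix.

Round 1: A has alternatives sharing prefix 'a /'. Introduce A': A → a / A'
  Add: A' → ε
  Add: A' → /

No remaining common prefixes — done.

Resulting grammar:
A → a / A'
A' → ε
A' → /
A → + A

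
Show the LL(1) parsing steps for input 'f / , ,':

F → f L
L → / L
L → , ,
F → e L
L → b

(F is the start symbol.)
LL(1) parsing maintains a stack (initially the start symbol over $) and the input. At each step: if the stack top is a terminal, match it against the current input token; if it is a non-terminal N, replace it with the RHS of M[N, lookahead] (the unique production whose predict set contains the lookahead).

Stack is shown with the top on the left.

Stack  Input      Action
------------------------
F $    f / , , $  output F → f L
f L $  f / , , $  match 'f'
L $    / , , $    output L → / L
/ L $  / , , $    match '/'
L $    , , $      output L → , ,
, , $  , , $      match ','
, $    , $        match ','
$      $          accept

The string is accepted.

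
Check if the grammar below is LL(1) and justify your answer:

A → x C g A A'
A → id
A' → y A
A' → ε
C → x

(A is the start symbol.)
No. Predict set conflict for A': { 'y' }

Relevant sets:
  FOLLOW(A') = { $, 'y' }

For A:
  PREDICT(A → x C g A A') = { 'x' }
  PREDICT(A → id) = { 'id' }
For A':
  PREDICT(A' → y A) = { 'y' }
  PREDICT(A' → ε) = { $, 'y' }
C has a single production, so nothing to check there.

Conflict found: Predict set conflict for A': { 'y' }
The grammar is NOT LL(1).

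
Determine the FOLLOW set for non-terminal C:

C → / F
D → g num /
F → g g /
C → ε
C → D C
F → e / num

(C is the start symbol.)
C is the start symbol, so $ ∈ FOLLOW(C).
In C → D C: C is at the end; this adds FOLLOW(C) to itself — nothing new

Taking the union: FOLLOW(C) = { $ }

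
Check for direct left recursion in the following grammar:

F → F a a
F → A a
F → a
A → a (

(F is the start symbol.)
Yes, F is left-recursive

F → F a a: LEFT RECURSIVE (starts with F)
F → A a: starts with A
F → a: starts with a
A → a (: starts with a

The grammar has direct left recursion on: F.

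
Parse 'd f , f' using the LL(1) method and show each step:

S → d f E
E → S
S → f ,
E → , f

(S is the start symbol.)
Stack is shown with the top on the left.

Stack    Input      Action
--------------------------
S $      d f , f $  output S → d f E
d f E $  d f , f $  match 'd'
f E $    f , f $    match 'f'
E $      , f $      output E → , f
, f $    , f $      match ','
f $      f $        match 'f'
$        $          accept

The string is accepted.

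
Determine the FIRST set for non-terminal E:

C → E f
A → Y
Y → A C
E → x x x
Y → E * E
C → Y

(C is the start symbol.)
From E → x x x:
  - x is a terminal: add 'x' and stop

Collecting: FIRST(E) = { 'x' }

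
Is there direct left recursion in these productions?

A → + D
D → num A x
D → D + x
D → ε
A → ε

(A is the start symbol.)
Yes, D is left-recursive

Direct left recursion occurs when N → N α for some non-terminal N (the right-hand side begins with the left-hand side itself).

A → + D: starts with '+'
D → num A x: starts with num
D → D + x: LEFT RECURSIVE (starts with D)
D → ε: starts with ε
A → ε: starts with ε

The grammar has direct left recursion on: D.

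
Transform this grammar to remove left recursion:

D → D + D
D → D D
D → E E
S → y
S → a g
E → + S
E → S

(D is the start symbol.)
D is directly left-recursive. The standard transformation for
  A → A α₁ | ... | A α_m | β₁ | ... | β_n
is
  A  → β₁ A' | ... | β_n A'
  A' → α₁ A' | ... | α_m A' | ε

D → E E becomes D → E E D'
D → D + D becomes D' → + D D'
D → D D becomes D' → D D'
Add D' → ε

Productions for other non-terminals are unchanged:
  S → y
  S → a g
  E → + S
  E → S

Resulting grammar:
D → E E D'
D' → + D D'
D' → D D'
D' → ε
S → y
S → a g
E → + S
E → S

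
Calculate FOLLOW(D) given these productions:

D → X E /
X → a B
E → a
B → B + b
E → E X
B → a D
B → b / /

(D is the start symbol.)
D is the start symbol, so $ ∈ FOLLOW(D).
In B → a D: D is at the end, add FOLLOW(B)

The FOLLOW sets referred to above (computed the same way, to a fixed point):
  FOLLOW(B) = { '+', '/', 'a' }

Taking the union: FOLLOW(D) = { $, '+', '/', 'a' }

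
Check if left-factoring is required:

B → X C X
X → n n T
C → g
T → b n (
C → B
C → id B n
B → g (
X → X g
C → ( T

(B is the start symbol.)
Left-factoring is needed when two productions for the same non-terminal
share a common prefix on the right-hand side.

Productions for B:
  B → X C X
  B → g (
Productions for X:
  X → n n T
  X → X g
Productions for C:
  C → g
  C → B
  C → id B n
  C → ( T

No common prefixes found.

Answer: No, left-factoring is not needed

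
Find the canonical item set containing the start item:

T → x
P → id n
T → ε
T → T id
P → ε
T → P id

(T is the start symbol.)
{ [P → . id n], [P → .], [T → . P id], [T → . T id], [T → . x], [T → .], [T' → . T] }

First, augment the grammar with T' → T
I₀ = CLOSURE({ [T' → . T] }):
  [T' → . T] has the dot before T: add [T → . x], [T → .], [T → . T id], [T → . P id]
  [T → . P id] has the dot before P: add [P → . id n], [P → .]
No further items can be added.

I₀ = { [P → . id n], [P → .], [T → . P id], [T → . T id], [T → . x], [T → .], [T' → . T] }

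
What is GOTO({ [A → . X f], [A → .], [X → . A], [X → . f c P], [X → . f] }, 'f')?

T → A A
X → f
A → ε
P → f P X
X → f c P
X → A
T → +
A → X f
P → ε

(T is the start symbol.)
{ [X → f . c P], [X → f .] }

GOTO(I, 'f') = CLOSURE({ [A → αX.β] : [A → α.Xβ] ∈ I, X = 'f' })

Items with dot before 'f', with the dot advanced:
  [X → . f] → [X → f .]
  [X → . f c P] → [X → f . c P]
Closure adds nothing (no advanced item has the dot before a non-terminal).

GOTO = { [X → f . c P], [X → f .] }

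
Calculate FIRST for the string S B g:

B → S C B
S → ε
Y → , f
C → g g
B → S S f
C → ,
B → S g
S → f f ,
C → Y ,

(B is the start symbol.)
{ ',', 'f', 'g' }

FIRST sets of the non-terminals involved (from the grammar, by fixed-point iteration):
  FIRST(S) = { 'f', ε }
  FIRST(B) = { ',', 'f', 'g' }

To compute FIRST(S B g), process the symbols left to right:
Symbol S is a non-terminal. Add FIRST(S) \ {ε} = { 'f' }
S is nullable (ε ∈ FIRST(S)), continue to the next symbol.
Symbol B is a non-terminal. Add FIRST(B) \ {ε} = { ',', 'f', 'g' }
B is not nullable (ε ∉ FIRST(B)), so stop here.
FIRST(S B g) = { ',', 'f', 'g' }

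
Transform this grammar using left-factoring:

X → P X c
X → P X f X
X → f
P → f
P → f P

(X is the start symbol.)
X → P X X'
X' → c
X' → f X
X → f
P → f P'
P' → ε
P' → P

Left-factoring transforms A → αβ₁ | αβ₂ into A → αA' and A' → β₁ | β₂
(α is the longest common prefix among the alternatives). Repeat until
no nonterminal has two alternatives with a common prefix.

Round 1: X has alternatives sharing prefix 'P X'. Introduce X': X → P X X'
  Add: X' → c
  Add: X' → f X

Round 2: P has alternatives sharing prefix 'f'. Introduce P': P → f P'
  Add: P' → ε
  Add: P' → P

No remaining common prefixes — done.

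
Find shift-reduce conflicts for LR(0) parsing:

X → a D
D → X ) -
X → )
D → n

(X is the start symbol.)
No shift-reduce conflicts

A shift-reduce conflict occurs when an LR(0) state has both:
  - a complete (reduce) item [A → α .] (dot at the end), and
  - a shift item [B → β . c γ] (dot before a terminal).

Augment with X' → X and build the canonical LR(0) collection (I0 = CLOSURE({[X' → . X]}), then GOTO on every symbol after a dot until no new states appear). It has 9 states:
  I0: { [X → . )], [X → . a D], [X' → . X] }  — shift
  I1: { [X → ) .] }  — reduce
  I2: { [X' → X .] }  — accept
  I3: { [D → . X ) -], [D → . n], [X → . )], [X → . a D], [X → a . D] }  — shift
  I4: { [X → a D .] }  — reduce
  I5: { [D → X . ) -] }  — shift
  I6: { [D → n .] }  — reduce
  I7: { [D → X ) . -] }  — shift
  I8: { [D → X ) - .] }  — reduce

No state contains both a complete item and a shift item.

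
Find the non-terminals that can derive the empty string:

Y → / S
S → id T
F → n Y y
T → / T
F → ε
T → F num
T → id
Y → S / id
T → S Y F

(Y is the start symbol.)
A non-terminal is nullable if it can derive ε (the empty string): either it has an ε-production, or it has a production whose right-hand side consists entirely of nullable non-terminals.

ε-productions: F → ε
So F is immediately nullable.
No further non-terminal can be added: every production for the remaining non-terminals contains a terminal or a non-nullable non-terminal.
Nullable = { 'F' }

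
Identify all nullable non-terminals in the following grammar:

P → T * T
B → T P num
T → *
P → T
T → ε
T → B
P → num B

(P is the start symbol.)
A non-terminal is nullable if it can derive ε (the empty string): either it has an ε-production, or it has a production whose right-hand side consists entirely of nullable non-terminals.

ε-productions: T → ε
So T is immediately nullable.
P → T: every symbol on the right is nullable, so P is nullable too.
No further non-terminal can be added: every production for the remaining non-terminals contains a terminal or a non-nullable non-terminal.
Nullable = { 'P', 'T' }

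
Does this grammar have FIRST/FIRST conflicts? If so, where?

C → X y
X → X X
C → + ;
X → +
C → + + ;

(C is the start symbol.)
A FIRST/FIRST conflict occurs when two productions N → α and N → β for the same non-terminal have FIRST(α) ∩ FIRST(β) ≠ ∅ (with ε ∈ FIRST of a nullable right-hand side, so two nullable alternatives also conflict).

FIRST sets of the non-terminals at (or reachable through a nullable prefix from) the front of some alternative:
  FIRST(X) = { '+' }

Productions for C:
  C → X y: FIRST = { '+' }
  C → + ;: FIRST = { '+' }
  C → + + ;: FIRST = { '+' }
Productions for X:
  X → X X: FIRST = { '+' }
  X → +: FIRST = { '+' }

Conflict for C: C → X y and C → + ;
  Overlap: { '+' }
Conflict for C: C → X y and C → + + ;
  Overlap: { '+' }
Conflict for C: C → + ; and C → + + ;
  Overlap: { '+' }
Conflict for X: X → X X and X → +
  Overlap: { '+' }

Answer: Yes. C → X y / C → '+' ';' on { '+' }; C → X y / C → '+' '+' ';' on { '+' }; C → '+' ';' / C → '+' '+' ';' on { '+' }; X → X X / X → '+' on { '+' }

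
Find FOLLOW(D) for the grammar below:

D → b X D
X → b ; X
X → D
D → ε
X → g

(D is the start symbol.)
D is the start symbol, so $ ∈ FOLLOW(D).
In D → b X D: D is at the end; this adds FOLLOW(D) to itself — nothing new
In X → D: D is at the end, add FOLLOW(X)

The FOLLOW sets referred to above (computed the same way, to a fixed point):
  FOLLOW(X) = { $, 'b' }

Taking the union: FOLLOW(D) = { $, 'b' }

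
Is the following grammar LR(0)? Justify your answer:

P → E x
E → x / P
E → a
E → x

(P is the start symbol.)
A grammar is LR(0) if no state in the canonical LR(0) collection has:
  - both a shift item (dot before a terminal) and a complete item (shift-reduce conflict), or
  - two or more complete items (reduce-reduce conflict; the accept item [P' → P .] counts as a complete item here).

Augment with P' → P and build the canonical LR(0) collection (I0 = CLOSURE({[P' → . P]}), then GOTO on every symbol after a dot until no new states appear). It has 8 states:
  I0: { [E → . a], [E → . x / P], [E → . x], [P → . E x], [P' → . P] }  — shift
  I1: { [P → E . x] }  — shift
  I2: { [P' → P .] }  — accept
  I3: { [E → a .] }  — reduce
  I4: { [E → x . / P], [E → x .] }  — shift, reduce
  I5: { [E → . a], [E → . x / P], [E → . x], [E → x / . P], [P → . E x] }  — shift
  I6: { [E → x / P .] }  — reduce
  I7: { [P → E x .] }  — reduce

Conflict in state I4:
  Shift-reduce conflict between [E → x .] and [E → x . / P]
So the grammar is NOT LR(0).

Answer: No. Shift-reduce conflict between [E → x .] and [E → x . / P]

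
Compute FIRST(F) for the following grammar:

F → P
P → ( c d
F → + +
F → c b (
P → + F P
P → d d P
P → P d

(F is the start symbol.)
{ '(', '+', 'c', 'd' }

FIRST sets of the other non-terminals involved (by the same procedure, iterated to a fixed point):
  FIRST(P) = { '(', '+', 'd' }

From F → P:
  - P is a non-terminal: add FIRST(P) \ {ε} = { '(', '+', 'd' }
    P is not nullable, so stop
From F → + +:
  - '+' is a terminal: add '+' and stop
From F → c b (:
  - c is a terminal: add 'c' and stop

Collecting: FIRST(F) = { '(', '+', 'c', 'd' }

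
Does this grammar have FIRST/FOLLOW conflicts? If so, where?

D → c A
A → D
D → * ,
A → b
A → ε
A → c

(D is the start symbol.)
Nullable non-terminals: A.
FIRST sets used below: FIRST(D) = { '*', 'c' }

A: nullable alternative(s) A → ε; FOLLOW(A) = { $ }
  A → D: FIRST \ {ε} = { '*', 'c' } — disjoint from FOLLOW(A)
  A → b: FIRST \ {ε} = { 'b' } — disjoint from FOLLOW(A)
  A → ε: FIRST \ {ε} = { } — this is the only nullable alternative, skip
  A → c: FIRST \ {ε} = { 'c' } — disjoint from FOLLOW(A)

D has no nullable alternative, so no FIRST/FOLLOW check is needed there.

No FIRST/FOLLOW conflicts found.

Answer: No FIRST/FOLLOW conflicts.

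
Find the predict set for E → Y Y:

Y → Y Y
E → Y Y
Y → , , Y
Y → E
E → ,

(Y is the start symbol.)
PREDICT(E → Y Y) = (FIRST(RHS) \ {ε}) ∪ (FOLLOW(E) if ε ∈ FIRST(RHS), i.e. RHS ⇒* ε)
FIRST(Y) = { ',' }
FIRST(Y Y) = { ',' }
ε ∉ FIRST(Y Y), so FOLLOW(E) is not added.
PREDICT(E → Y Y) = { ',' }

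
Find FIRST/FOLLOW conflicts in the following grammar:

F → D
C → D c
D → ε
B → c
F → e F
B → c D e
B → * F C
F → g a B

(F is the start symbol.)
A FIRST/FOLLOW conflict occurs when a non-terminal N has a nullable alternative N → β (β ⇒* ε) and another alternative N → α with FIRST(α) ∩ FOLLOW(N) ≠ ∅: on such a lookahead the parser cannot decide between expanding α and letting N vanish via β.

Nullable non-terminals: D, F.
FIRST sets used below: FIRST(D) = { ε }
D has a nullable alternative but only one production, so nothing to check.

F: nullable alternative(s) F → D; FOLLOW(F) = { $, 'c' }
  F → D: FIRST \ {ε} = { } — this is the only nullable alternative, skip
  F → e F: FIRST \ {ε} = { 'e' } — disjoint from FOLLOW(F)
  F → g a B: FIRST \ {ε} = { 'g' } — disjoint from FOLLOW(F)

B, C have no nullable alternative, so no FIRST/FOLLOW check is needed there.

No FIRST/FOLLOW conflicts found.

Answer: No FIRST/FOLLOW conflicts.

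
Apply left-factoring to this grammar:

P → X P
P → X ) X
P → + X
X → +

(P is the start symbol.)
Left-factoring transforms A → αβ₁ | αβ₂ into A → αA' and A' → β₁ | β₂
(α is the longest common prefix among the alternatives). Repeat until
no nonterminal has two alternatives with a common prefix.

Round 1: P has alternatives sharing prefix 'X'. Introduce P': P → X P'
  Add: P' → P
  Add: P' → ) X

No remaining common prefixes — done.

Resulting grammar:
P → X P'
P' → P
P' → ) X
P → + X
X → +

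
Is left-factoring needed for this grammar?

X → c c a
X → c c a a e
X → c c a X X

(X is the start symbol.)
Yes, X has productions with common prefix 'c c a'

Left-factoring is needed when two productions for the same non-terminal
share a common prefix on the right-hand side.

Productions for X:
  X → c c a
  X → c c a a e
  X → c c a X X

Found common prefix 'c c a' in productions for X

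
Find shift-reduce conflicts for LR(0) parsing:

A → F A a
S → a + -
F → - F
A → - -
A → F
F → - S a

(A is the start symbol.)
Yes — I3: [A → F .] vs [A → . - -]; I6: [A → - - .] vs [F → . - F]

Augment with A' → A and build the canonical LR(0) collection (I0 = CLOSURE({[A' → . A]}), then GOTO on every symbol after a dot until no new states appear). It has 14 states:
  I0: { [A → . - -], [A → . F A a], [A → . F], [A' → . A], [F → . - F], [F → . - S a] }  — shift
  I1: { [A → - . -], [F → - . F], [F → - . S a], [F → . - F], [F → . - S a], [S → . a + -] }  — shift
  I2: { [A' → A .] }  — accept
  I3: { [A → . - -], [A → . F A a], [A → . F], [A → F . A a], [A → F .], [F → . - F], [F → . - S a] }  — shift, reduce
  I4: { [A → F A . a] }  — shift
  I5: { [A → F A a .] }  — reduce
  I6: { [A → - - .], [F → - . F], [F → - . S a], [F → . - F], [F → . - S a], [S → . a + -] }  — shift, reduce
  I7: { [F → - F .] }  — reduce
  I8: { [F → - S . a] }  — shift
  I9: { [S → a . + -] }  — shift
  I10: { [S → a + . -] }  — shift
  I11: { [S → a + - .] }  — reduce
  I12: { [F → - S a .] }  — reduce
  I13: { [F → - . F], [F → - . S a], [F → . - F], [F → . - S a], [S → . a + -] }  — shift

I3 contains reduce item [A → F .] and shift items [A → . - -], [F → . - F], [F → . - S a] — shift-reduce conflict.
I6 contains reduce item [A → - - .] and shift items [F → . - F], [F → . - S a], [S → . a + -] — shift-reduce conflict.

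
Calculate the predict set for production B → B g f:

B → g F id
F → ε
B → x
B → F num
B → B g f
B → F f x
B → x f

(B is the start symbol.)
{ 'f', 'g', 'num', 'x' }

PREDICT(B → B g f) = (FIRST(RHS) \ {ε}) ∪ (FOLLOW(B) if ε ∈ FIRST(RHS), i.e. RHS ⇒* ε)
FIRST(B) = { 'f', 'g', 'num', 'x' }
FIRST(B g f) = { 'f', 'g', 'num', 'x' }
ε ∉ FIRST(B g f), so FOLLOW(B) is not added.
PREDICT(B → B g f) = { 'f', 'g', 'num', 'x' }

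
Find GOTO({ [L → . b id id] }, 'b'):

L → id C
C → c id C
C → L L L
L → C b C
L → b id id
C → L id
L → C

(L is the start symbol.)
GOTO(I, 'b') = CLOSURE({ [A → αX.β] : [A → α.Xβ] ∈ I, X = 'b' })

Items with dot before 'b', with the dot advanced:
  [L → . b id id] → [L → b . id id]
Closure adds nothing (no advanced item has the dot before a non-terminal).

GOTO = { [L → b . id id] }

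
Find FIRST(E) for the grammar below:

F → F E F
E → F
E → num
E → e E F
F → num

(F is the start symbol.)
To compute FIRST(E), examine every production with E on the left-hand side, reading each right-hand side left to right until a non-nullable symbol is reached.

FIRST sets of the other non-terminals involved (by the same procedure, iterated to a fixed point):
  FIRST(F) = { 'num' }

From E → F:
  - F is a non-terminal: add FIRST(F) \ {ε} = { 'num' }
    F is not nullable, so stop
From E → num:
  - num is a terminal: add 'num' and stop
From E → e E F:
  - e is a terminal: add 'e' and stop

Collecting: FIRST(E) = { 'e', 'num' }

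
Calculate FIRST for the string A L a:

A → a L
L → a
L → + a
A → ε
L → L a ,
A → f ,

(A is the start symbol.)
FIRST sets of the non-terminals involved (from the grammar, by fixed-point iteration):
  FIRST(A) = { 'a', 'f', ε }
  FIRST(L) = { '+', 'a' }

To compute FIRST(A L a), process the symbols left to right:
Symbol A is a non-terminal. Add FIRST(A) \ {ε} = { 'a', 'f' }
A is nullable (ε ∈ FIRST(A)), continue to the next symbol.
Symbol L is a non-terminal. Add FIRST(L) \ {ε} = { '+', 'a' }
L is not nullable (ε ∉ FIRST(L)), so stop here.
FIRST(A L a) = { '+', 'a', 'f' }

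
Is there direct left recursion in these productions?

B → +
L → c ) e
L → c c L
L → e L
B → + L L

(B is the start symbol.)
Direct left recursion occurs when N → N α for some non-terminal N (the right-hand side begins with the left-hand side itself).

B → +: starts with '+'
L → c ) e: starts with c
L → c c L: starts with c
L → e L: starts with e
B → + L L: starts with '+'

No direct left recursion found.

Answer: No direct left recursion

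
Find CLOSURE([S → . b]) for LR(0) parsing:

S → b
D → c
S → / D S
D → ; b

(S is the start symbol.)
Start with: [S → . b]
The dot precedes the terminal b, so nothing is added.

CLOSURE = { [S → . b] }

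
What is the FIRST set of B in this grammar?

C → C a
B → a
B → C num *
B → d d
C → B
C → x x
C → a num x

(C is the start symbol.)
{ 'a', 'd', 'x' }

FIRST sets of the other non-terminals involved (by the same procedure, iterated to a fixed point):
  FIRST(C) = { 'a', 'd', 'x' }

From B → a:
  - a is a terminal: add 'a' and stop
From B → C num *:
  - C is a non-terminal: add FIRST(C) \ {ε} = { 'a', 'd', 'x' }
    C is not nullable, so stop
From B → d d:
  - d is a terminal: add 'd' and stop

Collecting: FIRST(B) = { 'a', 'd', 'x' }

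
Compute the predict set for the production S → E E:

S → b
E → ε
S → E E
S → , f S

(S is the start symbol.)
{ $ }

PREDICT(S → E E) = (FIRST(RHS) \ {ε}) ∪ (FOLLOW(S) if ε ∈ FIRST(RHS), i.e. RHS ⇒* ε)
FIRST(E) = { ε }
FIRST(E E) = { ε }
ε ∈ FIRST(E E) (the right-hand side is nullable), so add FOLLOW(S) = { $ }
PREDICT(S → E E) = { $ }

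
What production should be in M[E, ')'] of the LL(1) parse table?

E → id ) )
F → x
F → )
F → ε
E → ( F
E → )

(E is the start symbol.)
E → )

To find M[E, ')'], we find productions for E where ')' is in the predict set (PREDICT(N → α) = (FIRST(α) \ {ε}) ∪ (FOLLOW(N) if α ⇒* ε)).

E → id ) ): PREDICT = { 'id' }
E → ( F: PREDICT = { '(' }
E → ): PREDICT = { ')' }
  ')' is in predict set, so this production goes in M[E, ')']

M[E, ')'] = E → )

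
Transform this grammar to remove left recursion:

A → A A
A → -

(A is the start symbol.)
A is directly left-recursive. The standard transformation for
  A → A α₁ | ... | A α_m | β₁ | ... | β_n
is
  A  → β₁ A' | ... | β_n A'
  A' → α₁ A' | ... | α_m A' | ε

A → - becomes A → - A'
A → A A becomes A' → A A'
Add A' → ε

Resulting grammar:
A → - A'
A' → A A'
A' → ε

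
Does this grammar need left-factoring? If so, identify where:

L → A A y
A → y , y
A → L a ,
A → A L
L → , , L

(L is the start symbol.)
Left-factoring is needed when two productions for the same non-terminal
share a common prefix on the right-hand side.

Productions for L:
  L → A A y
  L → , , L
Productions for A:
  A → y , y
  A → L a ,
  A → A L

No common prefixes found.

Answer: No, left-factoring is not needed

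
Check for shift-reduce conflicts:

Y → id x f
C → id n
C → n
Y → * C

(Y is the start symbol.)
No shift-reduce conflicts

Augment with Y' → Y and build the canonical LR(0) collection (I0 = CLOSURE({[Y' → . Y]}), then GOTO on every symbol after a dot until no new states appear). It has 10 states:
  I0: { [Y → . * C], [Y → . id x f], [Y' → . Y] }  — shift
  I1: { [C → . id n], [C → . n], [Y → * . C] }  — shift
  I2: { [Y' → Y .] }  — accept
  I3: { [Y → id . x f] }  — shift
  I4: { [Y → id x . f] }  — shift
  I5: { [Y → id x f .] }  — reduce
  I6: { [Y → * C .] }  — reduce
  I7: { [C → id . n] }  — shift
  I8: { [C → n .] }  — reduce
  I9: { [C → id n .] }  — reduce

No state contains both a complete item and a shift item.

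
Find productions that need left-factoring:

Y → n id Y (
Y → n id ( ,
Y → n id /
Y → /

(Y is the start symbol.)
Yes, Y has productions with common prefix 'n id'

Left-factoring is needed when two productions for the same non-terminal
share a common prefix on the right-hand side.

Productions for Y:
  Y → n id Y (
  Y → n id ( ,
  Y → n id /
  Y → /

Found common prefix 'n id' in productions for Y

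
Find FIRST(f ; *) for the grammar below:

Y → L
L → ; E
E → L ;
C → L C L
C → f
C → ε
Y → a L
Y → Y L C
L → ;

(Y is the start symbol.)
{ 'f' }

To compute FIRST(f ; *), process the symbols left to right:
Symbol f is a terminal. Add 'f' and stop.
FIRST(f ; *) = { 'f' }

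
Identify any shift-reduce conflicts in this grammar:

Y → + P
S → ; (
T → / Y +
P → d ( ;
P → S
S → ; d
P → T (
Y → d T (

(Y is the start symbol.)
No shift-reduce conflicts

A shift-reduce conflict occurs when an LR(0) state has both:
  - a complete (reduce) item [A → α .] (dot at the end), and
  - a shift item [B → β . c γ] (dot before a terminal).

Augment with Y' → Y and build the canonical LR(0) collection (I0 = CLOSURE({[Y' → . Y]}), then GOTO on every symbol after a dot until no new states appear). It has 19 states:
  I0: { [Y → . + P], [Y → . d T (], [Y' → . Y] }  — shift
  I1: { [P → . S], [P → . T (], [P → . d ( ;], [S → . ; (], [S → . ; d], [T → . / Y +], [Y → + . P] }  — shift
  I2: { [Y' → Y .] }  — accept
  I3: { [T → . / Y +], [Y → d . T (] }  — shift
  I4: { [T → / . Y +], [Y → . + P], [Y → . d T (] }  — shift
  I5: { [Y → d T . (] }  — shift
  I6: { [Y → d T ( .] }  — reduce
  I7: { [T → / Y . +] }  — shift
  I8: { [T → / Y + .] }  — reduce
  I9: { [S → ; . (], [S → ; . d] }  — shift
  I10: { [Y → + P .] }  — reduce
  I11: { [P → S .] }  — reduce
  I12: { [P → T . (] }  — shift
  I13: { [P → d . ( ;] }  — shift
  I14: { [P → d ( . ;] }  — shift
  I15: { [P → d ( ; .] }  — reduce
  I16: { [P → T ( .] }  — reduce
  I17: { [S → ; ( .] }  — reduce
  I18: { [S → ; d .] }  — reduce

No state contains both a complete item and a shift item.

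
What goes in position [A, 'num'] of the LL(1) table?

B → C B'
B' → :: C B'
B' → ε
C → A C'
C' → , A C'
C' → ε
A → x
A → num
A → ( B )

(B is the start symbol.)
To find M[A, 'num'], we find productions for A where 'num' is in the predict set (PREDICT(N → α) = (FIRST(α) \ {ε}) ∪ (FOLLOW(N) if α ⇒* ε)).

A → x: PREDICT = { 'x' }
A → num: PREDICT = { 'num' }
  'num' is in predict set, so this production goes in M[A, 'num']
A → ( B ): PREDICT = { '(' }

M[A, 'num'] = A → num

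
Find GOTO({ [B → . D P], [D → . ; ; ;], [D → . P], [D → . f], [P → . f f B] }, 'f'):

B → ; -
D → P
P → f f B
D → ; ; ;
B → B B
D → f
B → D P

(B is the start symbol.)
GOTO(I, 'f') = CLOSURE({ [A → αX.β] : [A → α.Xβ] ∈ I, X = 'f' })

Items with dot before 'f', with the dot advanced:
  [D → . f] → [D → f .]
  [P → . f f B] → [P → f . f B]
Closure adds nothing (no advanced item has the dot before a non-terminal).

GOTO = { [D → f .], [P → f . f B] }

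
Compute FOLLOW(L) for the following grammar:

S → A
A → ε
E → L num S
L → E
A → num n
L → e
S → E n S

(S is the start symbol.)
In E → L num S: L is followed by num S, add FIRST(num S) \ {ε} = { 'num' }

Taking the union: FOLLOW(L) = { 'num' }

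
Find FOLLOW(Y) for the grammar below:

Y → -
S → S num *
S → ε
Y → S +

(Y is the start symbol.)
{ $ }

To compute FOLLOW(Y), find every occurrence of Y on a right-hand side N → α Y β: add FIRST(β) \ {ε}, and if β is empty or nullable also add FOLLOW(N). Iterate to a fixed point.

Y is the start symbol, so $ ∈ FOLLOW(Y).
Y does not occur on any right-hand side.

Taking the union: FOLLOW(Y) = { $ }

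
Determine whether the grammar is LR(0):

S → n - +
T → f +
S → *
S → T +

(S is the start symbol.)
A grammar is LR(0) if no state in the canonical LR(0) collection has:
  - both a shift item (dot before a terminal) and a complete item (shift-reduce conflict), or
  - two or more complete items (reduce-reduce conflict; the accept item [S' → S .] counts as a complete item here).

Augment with S' → S and build the canonical LR(0) collection (I0 = CLOSURE({[S' → . S]}), then GOTO on every symbol after a dot until no new states appear). It has 10 states:
  I0: { [S → . *], [S → . T +], [S → . n - +], [S' → . S], [T → . f +] }  — shift
  I1: { [S → * .] }  — reduce
  I2: { [S' → S .] }  — accept
  I3: { [S → T . +] }  — shift
  I4: { [T → f . +] }  — shift
  I5: { [S → n . - +] }  — shift
  I6: { [S → n - . +] }  — shift
  I7: { [S → n - + .] }  — reduce
  I8: { [T → f + .] }  — reduce
  I9: { [S → T + .] }  — reduce

Every state is either a pure shift/goto state or contains exactly one complete item and nothing to shift — no conflicts. The grammar is LR(0).

Answer: Yes, the grammar is LR(0)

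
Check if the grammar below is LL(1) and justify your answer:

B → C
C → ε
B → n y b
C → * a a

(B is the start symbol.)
A grammar is LL(1) if for each non-terminal N with multiple productions, the predict sets of those productions are pairwise disjoint, where PREDICT(N → α) = (FIRST(α) \ {ε}) ∪ (FOLLOW(N) if α ⇒* ε).

Relevant sets:
  FIRST(C) = { '*', ε }
  FOLLOW(B) = { $ }
  FOLLOW(C) = { $ }

For B:
  PREDICT(B → C) = { $, '*' }
  PREDICT(B → n y b) = { 'n' }
For C:
  PREDICT(C → ε) = { $ }
  PREDICT(C → '*' a a) = { '*' }

All predict sets are disjoint. The grammar IS LL(1).

Answer: Yes, the grammar is LL(1).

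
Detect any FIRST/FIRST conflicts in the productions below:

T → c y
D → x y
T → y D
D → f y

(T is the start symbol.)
No FIRST/FIRST conflicts.

Productions for T:
  T → c y: FIRST = { 'c' }
  T → y D: FIRST = { 'y' }
Productions for D:
  D → x y: FIRST = { 'x' }
  D → f y: FIRST = { 'f' }

All alternatives of each non-terminal have pairwise disjoint FIRST sets.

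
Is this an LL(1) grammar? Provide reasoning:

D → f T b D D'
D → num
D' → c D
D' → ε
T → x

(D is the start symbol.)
A grammar is LL(1) if for each non-terminal N with multiple productions, the predict sets of those productions are pairwise disjoint, where PREDICT(N → α) = (FIRST(α) \ {ε}) ∪ (FOLLOW(N) if α ⇒* ε).

Relevant sets:
  FOLLOW(D') = { $, 'c' }

For D:
  PREDICT(D → f T b D D') = { 'f' }
  PREDICT(D → num) = { 'num' }
For D':
  PREDICT(D' → c D) = { 'c' }
  PREDICT(D' → ε) = { $, 'c' }
T has a single production, so nothing to check there.

Conflict found: Predict set conflict for D': { 'c' }
The grammar is NOT LL(1).

Answer: No. Predict set conflict for D': { 'c' }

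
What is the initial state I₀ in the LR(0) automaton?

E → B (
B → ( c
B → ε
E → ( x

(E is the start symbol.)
{ [B → . ( c], [B → .], [E → . ( x], [E → . B (], [E' → . E] }

First, augment the grammar with E' → E
I₀ = CLOSURE({ [E' → . E] }):
  [E' → . E] has the dot before E: add [E → . B (], [E → . ( x]
  [E → . B (] has the dot before B: add [B → . ( c], [B → .]
No further items can be added.

I₀ = { [B → . ( c], [B → .], [E → . ( x], [E → . B (], [E' → . E] }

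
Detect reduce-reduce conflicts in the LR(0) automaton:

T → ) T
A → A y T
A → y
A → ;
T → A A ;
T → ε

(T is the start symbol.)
Yes — I7: [A → y .] vs [T → .]

A reduce-reduce conflict occurs when an LR(0) state has two complete items [A → α .] and [B → β .] — both call for a reduction, and with no lookahead the parser cannot choose between them.

Augment with T' → T and build the canonical LR(0) collection (I0 = CLOSURE({[T' → . T]}), then GOTO on every symbol after a dot until no new states appear). It has 12 states:
  I0: { [A → . ;], [A → . A y T], [A → . y], [T → . ) T], [T → . A A ;], [T → .], [T' → . T] }  — shift, reduce
  I1: { [A → . ;], [A → . A y T], [A → . y], [T → ) . T], [T → . ) T], [T → . A A ;], [T → .] }  — shift, reduce
  I2: { [A → ; .] }  — reduce
  I3: { [A → . ;], [A → . A y T], [A → . y], [A → A . y T], [T → A . A ;] }  — shift
  I4: { [T' → T .] }  — accept
  I5: { [A → y .] }  — reduce
  I6: { [A → A . y T], [T → A A . ;] }  — shift
  I7: { [A → . ;], [A → . A y T], [A → . y], [A → A y . T], [A → y .], [T → . ) T], [T → . A A ;], [T → .] }  — shift, 2 reduces
  I8: { [A → A y T .] }  — reduce
  I9: { [T → A A ; .] }  — reduce
  I10: { [A → . ;], [A → . A y T], [A → . y], [A → A y . T], [T → . ) T], [T → . A A ;], [T → .] }  — shift, reduce
  I11: { [T → ) T .] }  — reduce

I7 contains complete items [A → y .], [T → .] — reduce-reduce conflict.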